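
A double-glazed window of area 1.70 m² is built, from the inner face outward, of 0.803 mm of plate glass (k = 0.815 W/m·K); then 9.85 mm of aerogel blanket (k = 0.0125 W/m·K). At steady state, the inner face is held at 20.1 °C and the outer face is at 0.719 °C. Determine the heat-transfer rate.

Q = 41.8 W

Resistance network (inner→outer):
  R_plate glass = L/(kA) = 8.03×10^-4/(0.815·1.70) = 5.796×10^-4 K/W
  R_aerogel blanket = L/(kA) = 0.00985/(0.0125·1.70) = 0.4635 K/W
ΣR = 5.796×10^-4 + 0.4635 = 0.4641 K/W
Q = ΔT/ΣR = (20.1 °C − 0.719 °C)/0.4641 = 41.8 W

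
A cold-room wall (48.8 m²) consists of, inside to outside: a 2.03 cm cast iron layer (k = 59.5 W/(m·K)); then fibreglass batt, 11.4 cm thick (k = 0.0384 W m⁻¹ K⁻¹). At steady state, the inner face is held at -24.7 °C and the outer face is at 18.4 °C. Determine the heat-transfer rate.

Q = 708 W

Treat each layer as a resistance in series:
  R_cast iron = L/(kA) = 0.0203/(59.5·48.8) = 6.991×10^-6 K/W
  R_fibreglass batt = L/(kA) = 0.114/(0.0384·48.8) = 0.06084 K/W
ΣR = 6.991×10^-6 + 0.06084 = 0.06085 K/W
Q = ΔT/ΣR = (-24.7 °C − 18.4 °C)/0.06085 = -708 W
(Negative Q ⇒ heat flows inward; heat gain = 708 W.)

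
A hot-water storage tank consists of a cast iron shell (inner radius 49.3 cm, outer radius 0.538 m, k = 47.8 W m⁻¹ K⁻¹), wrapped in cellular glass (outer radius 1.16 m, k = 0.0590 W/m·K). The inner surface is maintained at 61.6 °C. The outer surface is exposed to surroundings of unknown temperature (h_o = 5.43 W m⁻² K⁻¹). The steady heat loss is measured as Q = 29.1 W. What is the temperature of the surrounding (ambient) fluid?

T_out = 22.2 °C

Sum the resistances:
  R_cast iron = (1/0.493 − 1/0.538)/(4πk) = 0.1697/(4π·47.8) = 2.825×10^-4 K/W
  R_cellular glass = (1/0.538 − 1/1.16)/(4πk) = 0.9967/(4π·0.0590) = 1.344 K/W
  R_conv,out = 1/(4πr²h) = 1/(4π·1.16²·5.43) = 0.01089 K/W
ΣR = 1.355 K/W
ΔT = Q·ΣR = 29.1 × 1.355 = 39.43 K
Heat flows outward, so T_out = T_in − ΔT = 61.6 − 39.43 = 22.2 °C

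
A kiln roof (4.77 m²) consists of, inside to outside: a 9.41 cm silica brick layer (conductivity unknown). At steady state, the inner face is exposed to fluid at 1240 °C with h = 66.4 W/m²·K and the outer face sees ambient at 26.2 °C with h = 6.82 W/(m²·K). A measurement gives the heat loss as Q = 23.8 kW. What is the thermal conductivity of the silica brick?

k = 1.15 W/m·K

ΣR = ΔT/Q = |1240 − 26.2|/23800 = 0.05100 K/W
Known resistances:
  R_conv,in = 1/(hA) = 1/(66.4·4.77) = 0.003157 K/W
  R_conv,out = 1/(hA) = 1/(6.82·4.77) = 0.03074 K/W
R_silica brick = ΣR − ΣR_known = 0.05100 − 0.03390 = 0.01710 K/W
L/(kA) = 0.01710 ⇒ k = 0.0941/(0.01710·4.77) = 1.15 W/m·K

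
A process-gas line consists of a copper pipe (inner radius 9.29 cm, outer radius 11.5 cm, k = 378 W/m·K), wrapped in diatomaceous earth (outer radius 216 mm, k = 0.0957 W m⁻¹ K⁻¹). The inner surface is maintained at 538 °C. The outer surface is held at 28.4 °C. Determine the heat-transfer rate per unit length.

Treat each layer as a resistance in series:
  R'_copper = ln(0.115/0.0929)/(2πk) = 0.2134/(2π·378) = 8.985×10^-5 m·K/W
  R'_diatomaceous earth = ln(0.216/0.115)/(2πk) = 0.6303/(2π·0.0957) = 1.048 m·K/W
ΣR = 8.985×10^-5 + 1.048 = 1.048 m·K/W
Q' = ΔT/ΣR = (538 °C − 28.4 °C)/1.048 = 486 W/m

Q' = 486 W/m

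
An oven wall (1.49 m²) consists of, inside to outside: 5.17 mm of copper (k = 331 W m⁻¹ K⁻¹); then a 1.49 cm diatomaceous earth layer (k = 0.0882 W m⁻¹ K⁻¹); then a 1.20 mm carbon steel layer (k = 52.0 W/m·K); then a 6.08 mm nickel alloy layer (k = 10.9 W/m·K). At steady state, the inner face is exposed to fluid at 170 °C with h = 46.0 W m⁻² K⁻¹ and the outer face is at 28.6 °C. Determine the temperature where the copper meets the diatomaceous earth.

Treat each layer as a resistance in series:
  R_conv,in = 1/(hA) = 1/(46.0·1.49) = 0.01459 K/W
  R_copper = L/(kA) = 0.00517/(331·1.49) = 1.048×10^-5 K/W
  R_diatomaceous earth = L/(kA) = 0.0149/(0.0882·1.49) = 0.1134 K/W
  R_carbon steel = L/(kA) = 0.00120/(52.0·1.49) = 1.549×10^-5 K/W
  R_nickel alloy = L/(kA) = 0.00608/(10.9·1.49) = 3.744×10^-4 K/W
ΣR = 0.01459 + 1.048×10^-5 + 0.1134 + 1.549×10^-5 + 3.744×10^-4 = 0.1284 K/W
Q = ΔT/ΣR = (170 °C − 28.6 °C)/0.1284 = 1101 W
From the inner boundary to the copper/diatomaceous earth interface, ΣR_partial = 0.01460 K/W.
T_interface = T_in − Q·ΣR_partial = 170 °C − (1101)(0.01460) = 154 °C

T = 154 °C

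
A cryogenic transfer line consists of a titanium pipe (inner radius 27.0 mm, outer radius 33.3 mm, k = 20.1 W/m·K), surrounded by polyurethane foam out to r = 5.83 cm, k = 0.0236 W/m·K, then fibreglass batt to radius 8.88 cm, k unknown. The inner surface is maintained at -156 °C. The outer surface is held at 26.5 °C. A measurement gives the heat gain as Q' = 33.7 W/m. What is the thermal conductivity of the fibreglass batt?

ΣR = ΔT/Q' = |-156 − 26.5|/33.7 = 5.415 m·K/W
Known resistances:
  R'_titanium = ln(0.0333/0.0270)/(2πk) = 0.2097/(2π·20.1) = 0.001661 m·K/W
  R'_polyurethane foam = ln(0.0583/0.0333)/(2πk) = 0.5600/(2π·0.0236) = 3.777 m·K/W
R_fibreglass batt = ΣR − ΣR_known = 5.415 − 3.779 = 1.636 m·K/W
ln(r₂/r₁)/(2πk) = 1.636 ⇒ k = 0.4208/(2π·1.636) = 0.0409 W/m·K

k = 0.0409 W/m·K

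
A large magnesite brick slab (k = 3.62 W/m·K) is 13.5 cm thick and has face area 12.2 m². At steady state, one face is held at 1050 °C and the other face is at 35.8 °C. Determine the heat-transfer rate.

Q = 332 kW

Q = kA·ΔT/L = 3.62 × 12.2 × |1050 °C − 35.8 °C| / 0.135 = 3.32×10^5 W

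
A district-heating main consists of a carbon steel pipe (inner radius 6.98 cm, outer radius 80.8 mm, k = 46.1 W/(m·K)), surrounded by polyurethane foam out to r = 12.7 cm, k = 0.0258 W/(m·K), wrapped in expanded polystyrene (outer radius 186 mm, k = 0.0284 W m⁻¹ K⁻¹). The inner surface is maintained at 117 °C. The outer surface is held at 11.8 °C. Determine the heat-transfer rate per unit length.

Q' = 21.3 W/m

Series thermal resistances, inner to outer:
  R'_carbon steel = ln(0.0808/0.0698)/(2πk) = 0.1463/(2π·46.1) = 5.052×10^-4 m·K/W
  R'_polyurethane foam = ln(0.127/0.0808)/(2πk) = 0.4522/(2π·0.0258) = 2.790 m·K/W
  R'_expanded polystyrene = ln(0.186/0.127)/(2πk) = 0.3816/(2π·0.0284) = 2.138 m·K/W
ΣR = 5.052×10^-4 + 2.790 + 2.138 = 4.929 m·K/W
Q' = ΔT/ΣR = (117 °C − 11.8 °C)/4.929 = 21.3 W/m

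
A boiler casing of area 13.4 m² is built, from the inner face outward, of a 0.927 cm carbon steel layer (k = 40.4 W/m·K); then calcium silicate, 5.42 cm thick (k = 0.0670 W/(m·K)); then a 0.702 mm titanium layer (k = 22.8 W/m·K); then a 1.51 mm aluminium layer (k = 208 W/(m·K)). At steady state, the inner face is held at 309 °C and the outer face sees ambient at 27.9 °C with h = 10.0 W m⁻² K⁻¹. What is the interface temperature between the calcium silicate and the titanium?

Treat each layer as a resistance in series:
  R_carbon steel = L/(kA) = 0.00927/(40.4·13.4) = 1.712×10^-5 K/W
  R_calcium silicate = L/(kA) = 0.0542/(0.0670·13.4) = 0.06037 K/W
  R_titanium = L/(kA) = 7.02×10^-4/(22.8·13.4) = 2.298×10^-6 K/W
  R_aluminium = L/(kA) = 0.00151/(208·13.4) = 5.418×10^-7 K/W
  R_conv,out = 1/(hA) = 1/(10.0·13.4) = 0.007463 K/W
ΣR = 1.712×10^-5 + 0.06037 + 2.298×10^-6 + 5.418×10^-7 + 0.007463 = 0.06785 K/W
Q = ΔT/ΣR = (309 °C − 27.9 °C)/0.06785 = 4143 W
From the inner boundary to the calcium silicate/titanium interface, ΣR_partial = 0.06039 K/W.
T_interface = T_in − Q·ΣR_partial = 309 °C − (4143)(0.06039) = 58.8 °C

T = 58.8 °C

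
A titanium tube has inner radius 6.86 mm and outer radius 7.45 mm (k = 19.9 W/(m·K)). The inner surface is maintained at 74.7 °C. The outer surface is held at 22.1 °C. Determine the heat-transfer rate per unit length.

Q' = 79.7 kW/m

Q' = 2πk·ΔT/ln(r₂/r₁) = 2π × 19.9 × 52.6 / ln(0.00745/0.00686) = 79700 W/m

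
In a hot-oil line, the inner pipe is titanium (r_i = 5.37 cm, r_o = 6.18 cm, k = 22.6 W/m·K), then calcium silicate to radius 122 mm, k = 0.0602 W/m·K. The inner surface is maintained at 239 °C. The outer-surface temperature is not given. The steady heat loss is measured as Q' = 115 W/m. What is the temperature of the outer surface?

Series resistances:
  R'_titanium = ln(0.0618/0.0537)/(2πk) = 0.1405/(2π·22.6) = 9.894×10^-4 m·K/W
  R'_calcium silicate = ln(0.122/0.0618)/(2πk) = 0.6801/(2π·0.0602) = 1.798 m·K/W
ΣR = 1.799 m·K/W
ΔT = Q'·ΣR = 115 × 1.799 = 206.9 K
Heat flows outward, so T_out = T_in − ΔT = 239 − 206.9 = 32.1 °C

T_out = 32.1 °C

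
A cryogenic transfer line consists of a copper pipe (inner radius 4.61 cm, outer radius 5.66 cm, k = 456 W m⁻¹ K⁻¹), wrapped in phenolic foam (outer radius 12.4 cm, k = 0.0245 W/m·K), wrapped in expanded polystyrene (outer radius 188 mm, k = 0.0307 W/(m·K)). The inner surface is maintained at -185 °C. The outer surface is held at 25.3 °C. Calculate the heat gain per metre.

Q' = 29.0 W/m

Resistance network (inner→outer):
  R'_copper = ln(0.0566/0.0461)/(2πk) = 0.2052/(2π·456) = 7.162×10^-5 m·K/W
  R'_phenolic foam = ln(0.124/0.0566)/(2πk) = 0.7843/(2π·0.0245) = 5.095 m·K/W
  R'_expanded polystyrene = ln(0.188/0.124)/(2πk) = 0.4162/(2π·0.0307) = 2.157 m·K/W
ΣR = 7.162×10^-5 + 5.095 + 2.157 = 7.252 m·K/W
Q' = ΔT/ΣR = (-185 °C − 25.3 °C)/7.252 = -29.0 W/m
(Negative Q' ⇒ heat flows inward; heat gain = 29.0 W/m.)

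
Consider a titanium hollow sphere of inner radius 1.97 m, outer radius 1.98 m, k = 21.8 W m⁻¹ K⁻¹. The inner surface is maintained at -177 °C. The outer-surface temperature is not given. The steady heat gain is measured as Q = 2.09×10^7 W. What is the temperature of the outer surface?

Sum the resistances:
  R_titanium = (1/1.97 − 1/1.98)/(4πk) = 0.002564/(4π·21.8) = 9.358×10^-6 K/W
ΣR = 9.358×10^-6 K/W
ΔT = Q·ΣR = 2.09×10^7 × 9.358×10^-6 = 195.6 K
Heat flows inward, so T_out = T_in + ΔT = -177 + 195.6 = 18.6 °C

T_out = 18.6 °C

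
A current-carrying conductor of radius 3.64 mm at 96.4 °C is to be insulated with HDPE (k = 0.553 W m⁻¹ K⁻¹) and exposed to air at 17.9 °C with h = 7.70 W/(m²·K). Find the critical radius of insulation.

For a cylinder, r_cr = k_ins/h = 0.553/7.70 = 0.0718 m = 7.18 cm

r_cr = 7.18 cm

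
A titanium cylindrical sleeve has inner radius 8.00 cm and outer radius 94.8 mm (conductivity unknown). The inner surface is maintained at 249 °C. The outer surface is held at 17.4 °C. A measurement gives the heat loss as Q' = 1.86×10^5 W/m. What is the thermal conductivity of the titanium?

ΣR = ΔT/Q' = |249 − 17.4|/1.86×10^5 = 0.001245 m·K/W
ln(r₂/r₁)/(2πk) = 0.001245 ⇒ k = 0.1697/(2π·0.001245) = 21.7 W/m·K

k = 21.7 W/m·K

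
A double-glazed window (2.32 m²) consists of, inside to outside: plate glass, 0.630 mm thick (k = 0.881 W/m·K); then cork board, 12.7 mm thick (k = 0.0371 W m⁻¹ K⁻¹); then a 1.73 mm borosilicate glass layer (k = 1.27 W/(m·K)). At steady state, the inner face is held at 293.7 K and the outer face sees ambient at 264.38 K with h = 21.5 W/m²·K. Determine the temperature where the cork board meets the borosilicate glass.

T = 267.97 K

Resistance network (inner→outer):
  R_plate glass = L/(kA) = 6.30×10^-4/(0.881·2.32) = 3.082×10^-4 K/W
  R_cork board = L/(kA) = 0.0127/(0.0371·2.32) = 0.1476 K/W
  R_borosilicate glass = L/(kA) = 0.00173/(1.27·2.32) = 5.872×10^-4 K/W
  R_conv,out = 1/(hA) = 1/(21.5·2.32) = 0.02005 K/W
ΣR = 3.082×10^-4 + 0.1476 + 5.872×10^-4 + 0.02005 = 0.1685 K/W
Q = ΔT/ΣR = (293.7 K − 264.38 K)/0.1685 = 174.0 W
From the inner boundary to the cork board/borosilicate glass interface, ΣR_partial = 0.1479 K/W.
T_interface = T_in − Q·ΣR_partial = 293.7 K − (174.0)(0.1479) = 267.97 K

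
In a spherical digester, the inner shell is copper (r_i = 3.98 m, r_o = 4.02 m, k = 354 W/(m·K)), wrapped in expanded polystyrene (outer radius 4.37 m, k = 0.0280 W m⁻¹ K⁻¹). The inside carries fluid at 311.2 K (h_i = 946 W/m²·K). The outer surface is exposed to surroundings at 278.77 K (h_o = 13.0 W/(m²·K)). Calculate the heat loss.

Series thermal resistances, inner to outer:
  R_conv,in = 1/(4πr²h) = 1/(4π·3.98²·946) = 5.310×10^-6 K/W
  R_copper = (1/3.98 − 1/4.02)/(4πk) = 0.002500/(4π·354) = 5.620×10^-7 K/W
  R_expanded polystyrene = (1/4.02 − 1/4.37)/(4πk) = 0.01992/(4π·0.0280) = 0.05662 K/W
  R_conv,out = 1/(4πr²h) = 1/(4π·4.37²·13.0) = 3.205×10^-4 K/W
ΣR = 5.310×10^-6 + 5.620×10^-7 + 0.05662 + 3.205×10^-4 = 0.05695 K/W
Q = ΔT/ΣR = (311.2 K − 278.77 K)/0.05695 = 569 W

Q = 569 W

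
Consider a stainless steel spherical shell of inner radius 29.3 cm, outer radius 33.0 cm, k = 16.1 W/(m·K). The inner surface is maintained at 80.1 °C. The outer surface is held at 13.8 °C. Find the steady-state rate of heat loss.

Q = 35.1 kW

Q = 4πk·ΔT/(1/r₁ − 1/r₂) = 4π × 16.1 × 66.3 / (1/0.293 − 1/0.330) = 35100 W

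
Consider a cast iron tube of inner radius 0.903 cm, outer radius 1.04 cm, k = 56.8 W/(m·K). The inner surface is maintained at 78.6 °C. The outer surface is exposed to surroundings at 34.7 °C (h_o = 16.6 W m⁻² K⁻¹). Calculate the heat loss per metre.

Q' = 47.6 W/m

Series thermal resistances, inner to outer:
  R'_cast iron = ln(0.0104/0.00903)/(2πk) = 0.1413/(2π·56.8) = 3.958×10^-4 m·K/W
  R'_conv,out = 1/(2πr h) = 1/(2π·0.0104·16.6) = 0.9219 m·K/W
ΣR = 3.958×10^-4 + 0.9219 = 0.9223 m·K/W
Q' = ΔT/ΣR = (78.6 °C − 34.7 °C)/0.9223 = 47.6 W/m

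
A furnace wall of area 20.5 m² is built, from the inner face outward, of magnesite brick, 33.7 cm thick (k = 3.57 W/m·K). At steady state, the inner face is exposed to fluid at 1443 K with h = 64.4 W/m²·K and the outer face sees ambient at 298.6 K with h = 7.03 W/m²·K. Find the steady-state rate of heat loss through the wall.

Q = 93.0 kW

Treat each layer as a resistance in series:
  R_conv,in = 1/(hA) = 1/(64.4·20.5) = 7.575×10^-4 K/W
  R_magnesite brick = L/(kA) = 0.337/(3.57·20.5) = 0.004605 K/W
  R_conv,out = 1/(hA) = 1/(7.03·20.5) = 0.006939 K/W
ΣR = 7.575×10^-4 + 0.004605 + 0.006939 = 0.01230 K/W
Q = ΔT/ΣR = (1443 K − 298.6 K)/0.01230 = 93000 W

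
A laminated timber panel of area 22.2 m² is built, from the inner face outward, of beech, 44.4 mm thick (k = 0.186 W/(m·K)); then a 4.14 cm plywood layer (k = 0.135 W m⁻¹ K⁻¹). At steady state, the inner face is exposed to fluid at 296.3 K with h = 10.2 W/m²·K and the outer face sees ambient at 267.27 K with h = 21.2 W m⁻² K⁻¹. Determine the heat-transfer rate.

Q = 933 W

Treat each layer as a resistance in series:
  R_conv,in = 1/(hA) = 1/(10.2·22.2) = 0.004416 K/W
  R_beech = L/(kA) = 0.0444/(0.186·22.2) = 0.01075 K/W
  R_plywood = L/(kA) = 0.0414/(0.135·22.2) = 0.01381 K/W
  R_conv,out = 1/(hA) = 1/(21.2·22.2) = 0.002125 K/W
ΣR = 0.004416 + 0.01075 + 0.01381 + 0.002125 = 0.03110 K/W
Q = ΔT/ΣR = (296.3 K − 267.27 K)/0.03110 = 933 W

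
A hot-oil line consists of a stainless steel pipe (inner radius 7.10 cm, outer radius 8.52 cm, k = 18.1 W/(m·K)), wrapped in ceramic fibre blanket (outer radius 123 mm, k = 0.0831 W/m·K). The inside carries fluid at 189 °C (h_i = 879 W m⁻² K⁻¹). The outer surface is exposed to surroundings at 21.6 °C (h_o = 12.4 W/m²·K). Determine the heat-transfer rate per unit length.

Q' = 206 W/m

Resistance network (inner→outer):
  R'_conv,in = 1/(2πr h) = 1/(2π·0.0710·879) = 0.002550 m·K/W
  R'_stainless steel = ln(0.0852/0.0710)/(2πk) = 0.1823/(2π·18.1) = 0.001603 m·K/W
  R'_ceramic fibre blanket = ln(0.123/0.0852)/(2πk) = 0.3672/(2π·0.0831) = 0.7032 m·K/W
  R'_conv,out = 1/(2πr h) = 1/(2π·0.123·12.4) = 0.1044 m·K/W
ΣR = 0.002550 + 0.001603 + 0.7032 + 0.1044 = 0.8118 m·K/W
Q' = ΔT/ΣR = (189 °C − 21.6 °C)/0.8118 = 206 W/m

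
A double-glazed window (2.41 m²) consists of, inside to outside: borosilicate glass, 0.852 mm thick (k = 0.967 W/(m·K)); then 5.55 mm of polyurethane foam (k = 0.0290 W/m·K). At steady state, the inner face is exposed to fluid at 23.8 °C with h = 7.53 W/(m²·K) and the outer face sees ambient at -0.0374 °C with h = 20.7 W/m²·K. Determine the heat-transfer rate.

Resistance network (inner→outer):
  R_conv,in = 1/(hA) = 1/(7.53·2.41) = 0.05510 K/W
  R_borosilicate glass = L/(kA) = 8.52×10^-4/(0.967·2.41) = 3.656×10^-4 K/W
  R_polyurethane foam = L/(kA) = 0.00555/(0.0290·2.41) = 0.07941 K/W
  R_conv,out = 1/(hA) = 1/(20.7·2.41) = 0.02005 K/W
ΣR = 0.05510 + 3.656×10^-4 + 0.07941 + 0.02005 = 0.1549 K/W
Q = ΔT/ΣR = (23.8 °C − -0.0374 °C)/0.1549 = 154 W

Q = 154 W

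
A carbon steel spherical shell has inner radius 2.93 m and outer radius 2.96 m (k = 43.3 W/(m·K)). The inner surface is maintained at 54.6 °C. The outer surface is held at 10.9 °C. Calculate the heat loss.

Q = 6870 kW

Q = 4πk·ΔT/(1/r₁ − 1/r₂) = 4π × 43.3 × 43.7 / (1/2.93 − 1/2.96) = 6.87×10^6 W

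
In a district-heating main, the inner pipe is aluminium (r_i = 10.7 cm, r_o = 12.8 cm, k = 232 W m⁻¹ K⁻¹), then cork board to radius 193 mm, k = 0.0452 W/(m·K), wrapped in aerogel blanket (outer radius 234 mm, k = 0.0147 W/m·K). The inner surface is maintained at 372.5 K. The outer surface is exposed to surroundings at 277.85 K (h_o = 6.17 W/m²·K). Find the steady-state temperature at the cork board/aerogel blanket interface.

T = 334.9 K

Series thermal resistances, inner to outer:
  R'_aluminium = ln(0.128/0.107)/(2πk) = 0.1792/(2π·232) = 1.229×10^-4 m·K/W
  R'_cork board = ln(0.193/0.128)/(2πk) = 0.4107/(2π·0.0452) = 1.446 m·K/W
  R'_aerogel blanket = ln(0.234/0.193)/(2πk) = 0.1926/(2π·0.0147) = 2.086 m·K/W
  R'_conv,out = 1/(2πr h) = 1/(2π·0.234·6.17) = 0.1102 m·K/W
ΣR = 1.229×10^-4 + 1.446 + 2.086 + 0.1102 = 3.642 m·K/W
Q' = ΔT/ΣR = (372.5 K − 277.85 K)/3.642 = 25.99 W/m
From the inner boundary to the cork board/aerogel blanket interface, ΣR_partial = 1.446 m·K/W.
T_interface = T_in − Q'·ΣR_partial = 372.5 K − (25.99)(1.446) = 334.9 K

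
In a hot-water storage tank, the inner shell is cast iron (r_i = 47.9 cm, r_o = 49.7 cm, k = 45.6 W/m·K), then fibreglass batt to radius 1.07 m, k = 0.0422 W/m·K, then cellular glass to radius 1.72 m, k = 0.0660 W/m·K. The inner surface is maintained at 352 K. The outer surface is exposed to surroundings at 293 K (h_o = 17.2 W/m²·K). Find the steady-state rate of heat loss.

Q = 24.0 W

Treat each layer as a resistance in series:
  R_cast iron = (1/0.479 − 1/0.497)/(4πk) = 0.07561/(4π·45.6) = 1.319×10^-4 K/W
  R_fibreglass batt = (1/0.497 − 1/1.07)/(4πk) = 1.077/(4π·0.0422) = 2.032 K/W
  R_cellular glass = (1/1.07 − 1/1.72)/(4πk) = 0.3532/(4π·0.0660) = 0.4258 K/W
  R_conv,out = 1/(4πr²h) = 1/(4π·1.72²·17.2) = 0.001564 K/W
ΣR = 1.319×10^-4 + 2.032 + 0.4258 + 0.001564 = 2.459 K/W
Q = ΔT/ΣR = (352 K − 293 K)/2.459 = 24.0 W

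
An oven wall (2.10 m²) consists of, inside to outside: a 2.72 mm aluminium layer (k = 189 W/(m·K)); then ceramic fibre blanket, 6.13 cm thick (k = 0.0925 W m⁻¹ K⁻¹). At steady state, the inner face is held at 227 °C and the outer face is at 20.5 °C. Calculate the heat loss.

Q = 654 W

Series thermal resistances, inner to outer:
  R_aluminium = L/(kA) = 0.00272/(189·2.10) = 6.853×10^-6 K/W
  R_ceramic fibre blanket = L/(kA) = 0.0613/(0.0925·2.10) = 0.3156 K/W
ΣR = 6.853×10^-6 + 0.3156 = 0.3156 K/W
Q = ΔT/ΣR = (227 °C − 20.5 °C)/0.3156 = 654 W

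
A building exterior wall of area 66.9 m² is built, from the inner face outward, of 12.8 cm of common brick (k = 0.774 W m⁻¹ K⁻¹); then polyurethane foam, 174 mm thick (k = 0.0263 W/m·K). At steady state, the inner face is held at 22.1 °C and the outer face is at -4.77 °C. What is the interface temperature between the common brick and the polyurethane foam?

T = 21.4 °C

Treat each layer as a resistance in series:
  R_common brick = L/(kA) = 0.128/(0.774·66.9) = 0.002472 K/W
  R_polyurethane foam = L/(kA) = 0.174/(0.0263·66.9) = 0.09889 K/W
ΣR = 0.002472 + 0.09889 = 0.1014 K/W
Q = ΔT/ΣR = (22.1 °C − -4.77 °C)/0.1014 = 265.0 W
From the inner boundary to the common brick/polyurethane foam interface, ΣR_partial = 0.002472 K/W.
T_interface = T_in − Q·ΣR_partial = 22.1 °C − (265.0)(0.002472) = 21.4 °C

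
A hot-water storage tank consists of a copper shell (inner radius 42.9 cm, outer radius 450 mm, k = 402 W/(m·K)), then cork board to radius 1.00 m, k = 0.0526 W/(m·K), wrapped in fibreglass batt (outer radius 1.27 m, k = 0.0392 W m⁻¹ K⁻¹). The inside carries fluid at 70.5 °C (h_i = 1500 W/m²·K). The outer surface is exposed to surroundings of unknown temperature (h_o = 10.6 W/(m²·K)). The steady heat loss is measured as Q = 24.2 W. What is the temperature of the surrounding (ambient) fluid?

Sum the resistances:
  R_conv,in = 1/(4πr²h) = 1/(4π·0.429²·1500) = 2.883×10^-4 K/W
  R_copper = (1/0.429 − 1/0.450)/(4πk) = 0.1088/(4π·402) = 2.153×10^-5 K/W
  R_cork board = (1/0.450 − 1/1.00)/(4πk) = 1.222/(4π·0.0526) = 1.849 K/W
  R_fibreglass batt = (1/1.00 − 1/1.27)/(4πk) = 0.2126/(4π·0.0392) = 0.4316 K/W
  R_conv,out = 1/(4πr²h) = 1/(4π·1.27²·10.6) = 0.004655 K/W
ΣR = 2.286 K/W
ΔT = Q·ΣR = 24.2 × 2.286 = 55.32 K
Heat flows outward, so T_out = T_in − ΔT = 70.5 − 55.32 = 15.2 °C

T_out = 15.2 °C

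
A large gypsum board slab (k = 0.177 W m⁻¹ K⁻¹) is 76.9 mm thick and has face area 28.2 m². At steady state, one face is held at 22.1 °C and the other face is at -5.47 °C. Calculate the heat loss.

Q = kA·ΔT/L = 0.177 × 28.2 × |22.1 °C − -5.47 °C| / 0.0769 = 1790 W

Q = 1790 W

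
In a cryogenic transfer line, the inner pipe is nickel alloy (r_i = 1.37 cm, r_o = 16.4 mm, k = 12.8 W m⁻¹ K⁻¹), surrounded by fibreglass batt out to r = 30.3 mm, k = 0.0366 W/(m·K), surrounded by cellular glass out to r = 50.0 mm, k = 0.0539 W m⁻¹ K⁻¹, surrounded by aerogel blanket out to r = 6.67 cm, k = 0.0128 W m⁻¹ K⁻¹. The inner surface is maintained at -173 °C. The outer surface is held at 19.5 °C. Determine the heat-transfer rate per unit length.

Q' = 24.9 W/m

Resistance network (inner→outer):
  R'_nickel alloy = ln(0.0164/0.0137)/(2πk) = 0.1799/(2π·12.8) = 0.002237 m·K/W
  R'_fibreglass batt = ln(0.0303/0.0164)/(2πk) = 0.6139/(2π·0.0366) = 2.669 m·K/W
  R'_cellular glass = ln(0.0500/0.0303)/(2πk) = 0.5009/(2π·0.0539) = 1.479 m·K/W
  R'_aerogel blanket = ln(0.0667/0.0500)/(2πk) = 0.2882/(2π·0.0128) = 3.583 m·K/W
ΣR = 0.002237 + 2.669 + 1.479 + 3.583 = 7.733 m·K/W
Q' = ΔT/ΣR = (-173 °C − 19.5 °C)/7.733 = -24.9 W/m
(Negative Q' ⇒ heat flows inward; heat gain = 24.9 W/m.)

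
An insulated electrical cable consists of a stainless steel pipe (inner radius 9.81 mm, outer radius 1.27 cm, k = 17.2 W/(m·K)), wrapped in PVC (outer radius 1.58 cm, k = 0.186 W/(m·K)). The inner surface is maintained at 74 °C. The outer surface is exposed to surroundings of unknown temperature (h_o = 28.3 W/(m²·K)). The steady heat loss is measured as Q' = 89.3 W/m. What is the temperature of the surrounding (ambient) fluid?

T_out = 25.3 °C

Sum the resistances:
  R'_stainless steel = ln(0.0127/0.00981)/(2πk) = 0.2582/(2π·17.2) = 0.002389 m·K/W
  R'_PVC = ln(0.0158/0.0127)/(2πk) = 0.2184/(2π·0.186) = 0.1869 m·K/W
  R'_conv,out = 1/(2πr h) = 1/(2π·0.0158·28.3) = 0.3559 m·K/W
ΣR = 0.5452 m·K/W
ΔT = Q'·ΣR = 89.3 × 0.5452 = 48.69 K
Heat flows outward, so T_out = T_in − ΔT = 74 − 48.69 = 25.3 °C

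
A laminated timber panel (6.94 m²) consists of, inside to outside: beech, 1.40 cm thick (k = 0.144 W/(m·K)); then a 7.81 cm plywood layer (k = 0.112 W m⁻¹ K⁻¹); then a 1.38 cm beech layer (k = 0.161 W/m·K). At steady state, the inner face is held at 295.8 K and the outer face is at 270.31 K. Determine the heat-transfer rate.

Q = 201 W

Series thermal resistances, inner to outer:
  R_beech = L/(kA) = 0.0140/(0.144·6.94) = 0.01401 K/W
  R_plywood = L/(kA) = 0.0781/(0.112·6.94) = 0.1005 K/W
  R_beech = L/(kA) = 0.0138/(0.161·6.94) = 0.01235 K/W
ΣR = 0.01401 + 0.1005 + 0.01235 = 0.1269 K/W
Q = ΔT/ΣR = (295.8 K − 270.31 K)/0.1269 = 201 W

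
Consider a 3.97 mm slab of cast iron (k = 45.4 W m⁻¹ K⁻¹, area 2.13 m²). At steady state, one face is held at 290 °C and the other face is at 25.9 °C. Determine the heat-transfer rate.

Q = 6.43×10^6 W

Q = kA·ΔT/L = 45.4 × 2.13 × |290 °C − 25.9 °C| / 0.00397 = 6.43×10^6 W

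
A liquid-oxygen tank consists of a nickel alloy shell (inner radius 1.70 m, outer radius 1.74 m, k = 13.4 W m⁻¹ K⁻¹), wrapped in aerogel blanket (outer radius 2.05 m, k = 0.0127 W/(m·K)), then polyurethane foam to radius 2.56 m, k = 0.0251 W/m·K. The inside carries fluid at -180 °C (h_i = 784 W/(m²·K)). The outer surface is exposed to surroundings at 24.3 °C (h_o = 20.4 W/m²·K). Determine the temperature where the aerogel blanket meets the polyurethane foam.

Series thermal resistances, inner to outer:
  R_conv,in = 1/(4πr²h) = 1/(4π·1.70²·784) = 3.512×10^-5 K/W
  R_nickel alloy = (1/1.70 − 1/1.74)/(4πk) = 0.01352/(4π·13.4) = 8.031×10^-5 K/W
  R_aerogel blanket = (1/1.74 − 1/2.05)/(4πk) = 0.08691/(4π·0.0127) = 0.5446 K/W
  R_polyurethane foam = (1/2.05 − 1/2.56)/(4πk) = 0.09718/(4π·0.0251) = 0.3081 K/W
  R_conv,out = 1/(4πr²h) = 1/(4π·2.56²·20.4) = 5.952×10^-4 K/W
ΣR = 3.512×10^-5 + 8.031×10^-5 + 0.5446 + 0.3081 + 5.952×10^-4 = 0.8534 K/W
Q = ΔT/ΣR = (-180 °C − 24.3 °C)/0.8534 = -239.4 W
From the inner boundary to the aerogel blanket/polyurethane foam interface, ΣR_partial = 0.5447 K/W.
T_interface = T_in − Q·ΣR_partial = -180 °C − (-239.4)(0.5447) = -49.6 °C

T = -49.6 °C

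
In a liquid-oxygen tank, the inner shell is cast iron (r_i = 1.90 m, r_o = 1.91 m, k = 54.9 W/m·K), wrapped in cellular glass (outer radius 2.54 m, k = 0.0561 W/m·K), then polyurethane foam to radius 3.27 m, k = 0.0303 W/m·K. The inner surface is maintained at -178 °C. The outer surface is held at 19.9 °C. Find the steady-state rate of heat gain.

Q = 477 W

Treat each layer as a resistance in series:
  R_cast iron = (1/1.90 − 1/1.91)/(4πk) = 0.002756/(4π·54.9) = 3.994×10^-6 K/W
  R_cellular glass = (1/1.91 − 1/2.54)/(4πk) = 0.1299/(4π·0.0561) = 0.1842 K/W
  R_polyurethane foam = (1/2.54 − 1/3.27)/(4πk) = 0.08789/(4π·0.0303) = 0.2308 K/W
ΣR = 3.994×10^-6 + 0.1842 + 0.2308 = 0.4150 K/W
Q = ΔT/ΣR = (-178 °C − 19.9 °C)/0.4150 = -477 W
(Negative Q ⇒ heat flows inward; heat gain = 477 W.)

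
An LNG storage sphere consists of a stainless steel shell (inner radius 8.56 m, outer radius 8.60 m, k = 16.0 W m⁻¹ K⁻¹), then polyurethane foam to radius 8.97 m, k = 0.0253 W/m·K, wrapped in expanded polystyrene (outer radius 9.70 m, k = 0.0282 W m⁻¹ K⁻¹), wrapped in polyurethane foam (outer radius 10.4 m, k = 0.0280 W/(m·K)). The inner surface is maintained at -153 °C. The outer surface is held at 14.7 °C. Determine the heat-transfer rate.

Resistance network (inner→outer):
  R_stainless steel = (1/8.56 − 1/8.60)/(4πk) = 5.434×10^-4/(4π·16.0) = 2.702×10^-6 K/W
  R_polyurethane foam = (1/8.60 − 1/8.97)/(4πk) = 0.004796/(4π·0.0253) = 0.01509 K/W
  R_expanded polystyrene = (1/8.97 − 1/9.70)/(4πk) = 0.008390/(4π·0.0282) = 0.02368 K/W
  R_polyurethane foam = (1/9.70 − 1/10.4)/(4πk) = 0.006939/(4π·0.0280) = 0.01972 K/W
ΣR = 2.702×10^-6 + 0.01509 + 0.02368 + 0.01972 = 0.05849 K/W
Q = ΔT/ΣR = (-153 °C − 14.7 °C)/0.05849 = -2870 W
(Negative Q ⇒ heat flows inward; heat gain = 2870 W.)

Q = 2.87 kW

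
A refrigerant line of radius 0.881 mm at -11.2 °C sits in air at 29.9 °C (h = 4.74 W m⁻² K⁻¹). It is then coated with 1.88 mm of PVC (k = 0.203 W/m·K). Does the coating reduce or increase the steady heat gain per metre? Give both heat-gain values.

Critical radius for a cylinder: r_cr = k/h = 0.0428 m = 4.28 cm.
Outer radius after coating: r₂ = 8.81×10^-4 + 0.00188 = 0.002761 m.
Since r₁ < r_cr and r₂ ≤ r_cr, the coating moves toward the maximum at r_cr — heat gain rises.
Bare: R = 1/(2πr₁h) = 38.11 m·K/W; Q = 41.1/38.11 = 1.08 W/m.
Coated: R = R_cond + R_conv = 13.06 m·K/W; Q = 41.1/13.06 = 3.15 W/m.

increases: 1.08 → 3.15 W/m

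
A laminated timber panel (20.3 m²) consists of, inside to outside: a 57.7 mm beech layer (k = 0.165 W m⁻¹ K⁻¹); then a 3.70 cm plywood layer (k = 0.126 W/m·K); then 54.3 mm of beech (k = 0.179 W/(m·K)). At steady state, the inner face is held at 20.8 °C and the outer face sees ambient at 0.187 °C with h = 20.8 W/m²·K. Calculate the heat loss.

Series thermal resistances, inner to outer:
  R_beech = L/(kA) = 0.0577/(0.165·20.3) = 0.01723 K/W
  R_plywood = L/(kA) = 0.0370/(0.126·20.3) = 0.01447 K/W
  R_beech = L/(kA) = 0.0543/(0.179·20.3) = 0.01494 K/W
  R_conv,out = 1/(hA) = 1/(20.8·20.3) = 0.002368 K/W
ΣR = 0.01723 + 0.01447 + 0.01494 + 0.002368 = 0.04901 K/W
Q = ΔT/ΣR = (20.8 °C − 0.187 °C)/0.04901 = 421 W

Q = 421 W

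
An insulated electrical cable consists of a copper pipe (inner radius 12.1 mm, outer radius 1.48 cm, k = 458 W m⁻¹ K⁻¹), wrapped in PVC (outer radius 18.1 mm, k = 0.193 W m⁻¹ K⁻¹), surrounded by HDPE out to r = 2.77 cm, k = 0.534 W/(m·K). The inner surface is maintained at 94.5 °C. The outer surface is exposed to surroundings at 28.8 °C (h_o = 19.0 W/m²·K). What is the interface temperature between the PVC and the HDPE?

Resistance network (inner→outer):
  R'_copper = ln(0.0148/0.0121)/(2πk) = 0.2014/(2π·458) = 6.999×10^-5 m·K/W
  R'_PVC = ln(0.0181/0.0148)/(2πk) = 0.2013/(2π·0.193) = 0.1660 m·K/W
  R'_HDPE = ln(0.0277/0.0181)/(2πk) = 0.4255/(2π·0.534) = 0.1268 m·K/W
  R'_conv,out = 1/(2πr h) = 1/(2π·0.0277·19.0) = 0.3024 m·K/W
ΣR = 6.999×10^-5 + 0.1660 + 0.1268 + 0.3024 = 0.5953 m·K/W
Q' = ΔT/ΣR = (94.5 °C − 28.8 °C)/0.5953 = 110.4 W/m
From the inner boundary to the PVC/HDPE interface, ΣR_partial = 0.1661 m·K/W.
T_interface = T_in − Q'·ΣR_partial = 94.5 °C − (110.4)(0.1661) = 76.2 °C

T = 76.2 °C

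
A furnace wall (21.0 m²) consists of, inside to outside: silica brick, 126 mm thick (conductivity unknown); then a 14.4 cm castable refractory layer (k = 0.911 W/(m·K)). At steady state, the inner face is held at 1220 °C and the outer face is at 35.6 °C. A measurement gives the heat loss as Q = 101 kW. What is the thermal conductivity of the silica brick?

k = 1.43 W/m·K

ΣR = ΔT/Q = |1220 − 35.6|/1.01×10^5 = 0.01173 K/W
Known resistances:
  R_castable refractory = L/(kA) = 0.144/(0.911·21.0) = 0.007527 K/W
R_silica brick = ΣR − ΣR_known = 0.01173 − 0.007527 = 0.004203 K/W
L/(kA) = 0.004203 ⇒ k = 0.126/(0.004203·21.0) = 1.43 W/m·K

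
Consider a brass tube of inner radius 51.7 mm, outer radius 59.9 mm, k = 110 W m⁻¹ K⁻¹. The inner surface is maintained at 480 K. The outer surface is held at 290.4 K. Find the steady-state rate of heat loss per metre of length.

Q' = 2πk·ΔT/ln(r₂/r₁) = 2π × 110 × 189.6 / ln(0.0599/0.0517) = 8.90×10^5 W/m

Q' = 8.90×10^5 W/m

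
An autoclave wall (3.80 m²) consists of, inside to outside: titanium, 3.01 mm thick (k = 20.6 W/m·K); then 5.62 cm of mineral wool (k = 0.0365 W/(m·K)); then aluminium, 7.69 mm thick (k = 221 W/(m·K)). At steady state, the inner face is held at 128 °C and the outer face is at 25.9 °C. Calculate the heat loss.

Q = 252 W

Series thermal resistances, inner to outer:
  R_titanium = L/(kA) = 0.00301/(20.6·3.80) = 3.845×10^-5 K/W
  R_mineral wool = L/(kA) = 0.0562/(0.0365·3.80) = 0.4052 K/W
  R_aluminium = L/(kA) = 0.00769/(221·3.80) = 9.157×10^-6 K/W
ΣR = 3.845×10^-5 + 0.4052 + 9.157×10^-6 = 0.4052 K/W
Q = ΔT/ΣR = (128 °C − 25.9 °C)/0.4052 = 252 W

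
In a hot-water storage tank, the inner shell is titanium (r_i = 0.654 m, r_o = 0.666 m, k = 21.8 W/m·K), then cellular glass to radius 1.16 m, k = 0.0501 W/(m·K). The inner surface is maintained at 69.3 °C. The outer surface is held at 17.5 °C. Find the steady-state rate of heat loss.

Q = 51.0 W

Resistance network (inner→outer):
  R_titanium = (1/0.654 − 1/0.666)/(4πk) = 0.02755/(4π·21.8) = 1.006×10^-4 K/W
  R_cellular glass = (1/0.666 − 1/1.16)/(4πk) = 0.6394/(4π·0.0501) = 1.016 K/W
ΣR = 1.006×10^-4 + 1.016 = 1.016 K/W
Q = ΔT/ΣR = (69.3 °C − 17.5 °C)/1.016 = 51.0 W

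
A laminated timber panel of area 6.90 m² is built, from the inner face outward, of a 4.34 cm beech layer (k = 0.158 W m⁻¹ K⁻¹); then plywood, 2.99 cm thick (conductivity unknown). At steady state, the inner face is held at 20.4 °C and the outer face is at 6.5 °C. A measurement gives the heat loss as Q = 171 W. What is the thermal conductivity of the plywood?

ΣR = ΔT/Q = |20.4 − 6.5|/171 = 0.08129 K/W
Known resistances:
  R_beech = L/(kA) = 0.0434/(0.158·6.90) = 0.03981 K/W
R_plywood = ΣR − ΣR_known = 0.08129 − 0.03981 = 0.04148 K/W
L/(kA) = 0.04148 ⇒ k = 0.0299/(0.04148·6.90) = 0.104 W/m·K

k = 0.104 W/m·K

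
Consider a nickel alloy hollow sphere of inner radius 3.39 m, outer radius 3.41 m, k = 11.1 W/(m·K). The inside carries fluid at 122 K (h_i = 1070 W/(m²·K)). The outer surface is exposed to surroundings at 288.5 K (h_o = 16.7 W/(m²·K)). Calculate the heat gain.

Series thermal resistances, inner to outer:
  R_conv,in = 1/(4πr²h) = 1/(4π·3.39²·1070) = 6.472×10^-6 K/W
  R_nickel alloy = (1/3.39 − 1/3.41)/(4πk) = 0.001730/(4π·11.1) = 1.240×10^-5 K/W
  R_conv,out = 1/(4πr²h) = 1/(4π·3.41²·16.7) = 4.098×10^-4 K/W
ΣR = 6.472×10^-6 + 1.240×10^-5 + 4.098×10^-4 = 4.287×10^-4 K/W
Q = ΔT/ΣR = (122 K − 288.5 K)/4.287×10^-4 = -3.88×10^5 W
(Negative Q ⇒ heat flows inward; heat gain = 3.88×10^5 W.)

Q = 3.88×10^5 W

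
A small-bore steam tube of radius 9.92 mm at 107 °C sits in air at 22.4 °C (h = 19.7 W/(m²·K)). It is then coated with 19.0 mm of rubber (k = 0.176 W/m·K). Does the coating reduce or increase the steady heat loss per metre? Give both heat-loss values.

Critical radius for a cylinder: r_cr = k/h = 0.00893 m = 0.893 cm.
Outer radius after coating: r₂ = 0.00992 + 0.0190 = 0.02892 m.
Since r₁ ≥ r_cr, any added insulation reduces the heat loss.
Bare: R = 1/(2πr₁h) = 0.8144 m·K/W; Q = 84.6/0.8144 = 104 W/m.
Coated: R = R_cond + R_conv = 1.247 m·K/W; Q = 84.6/1.247 = 67.8 W/m.

reduces: 104 → 67.8 W/m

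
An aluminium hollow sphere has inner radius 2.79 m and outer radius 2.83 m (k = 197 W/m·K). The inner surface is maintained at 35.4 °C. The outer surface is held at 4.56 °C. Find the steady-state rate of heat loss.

Q = 15100 kW

Q = 4πk·ΔT/(1/r₁ − 1/r₂) = 4π × 197 × 30.84 / (1/2.79 − 1/2.83) = 1.51×10^7 W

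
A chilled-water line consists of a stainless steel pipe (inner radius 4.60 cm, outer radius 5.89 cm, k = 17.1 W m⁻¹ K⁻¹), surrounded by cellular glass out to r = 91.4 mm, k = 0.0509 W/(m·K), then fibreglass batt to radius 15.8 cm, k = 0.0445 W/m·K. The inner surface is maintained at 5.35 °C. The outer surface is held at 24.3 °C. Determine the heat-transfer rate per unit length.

Q' = 5.68 W/m

Resistance network (inner→outer):
  R'_stainless steel = ln(0.0589/0.0460)/(2πk) = 0.2472/(2π·17.1) = 0.002301 m·K/W
  R'_cellular glass = ln(0.0914/0.0589)/(2πk) = 0.4394/(2π·0.0509) = 1.374 m·K/W
  R'_fibreglass batt = ln(0.158/0.0914)/(2πk) = 0.5473/(2π·0.0445) = 1.958 m·K/W
ΣR = 0.002301 + 1.374 + 1.958 = 3.334 m·K/W
Q' = ΔT/ΣR = (5.35 °C − 24.3 °C)/3.334 = -5.68 W/m
(Negative Q' ⇒ heat flows inward; heat gain = 5.68 W/m.)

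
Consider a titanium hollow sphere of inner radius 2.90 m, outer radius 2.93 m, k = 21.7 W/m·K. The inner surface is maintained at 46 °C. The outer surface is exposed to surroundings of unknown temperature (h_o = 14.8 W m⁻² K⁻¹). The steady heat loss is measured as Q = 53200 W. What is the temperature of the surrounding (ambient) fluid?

Series resistances:
  R_titanium = (1/2.90 − 1/2.93)/(4πk) = 0.003531/(4π·21.7) = 1.295×10^-5 K/W
  R_conv,out = 1/(4πr²h) = 1/(4π·2.93²·14.8) = 6.263×10^-4 K/W
ΣR = 6.393×10^-4 K/W
ΔT = Q·ΣR = 53200 × 6.393×10^-4 = 34.01 K
Heat flows outward, so T_out = T_in − ΔT = 46 − 34.01 = 12.0 °C

T_out = 12.0 °C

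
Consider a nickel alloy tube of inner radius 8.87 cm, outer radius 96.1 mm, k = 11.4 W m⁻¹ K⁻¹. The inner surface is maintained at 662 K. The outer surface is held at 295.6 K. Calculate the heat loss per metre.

Q' = 2πk·ΔT/ln(r₂/r₁) = 2π × 11.4 × 366.4 / ln(0.0961/0.0887) = 3.28×10^5 W/m

Q' = 328 kW/m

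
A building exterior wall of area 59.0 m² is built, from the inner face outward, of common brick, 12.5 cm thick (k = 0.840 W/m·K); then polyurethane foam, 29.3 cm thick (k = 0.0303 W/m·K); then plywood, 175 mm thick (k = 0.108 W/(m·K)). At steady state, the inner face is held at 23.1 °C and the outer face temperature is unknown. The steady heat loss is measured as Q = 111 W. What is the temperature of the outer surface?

Series resistances:
  R_common brick = L/(kA) = 0.125/(0.840·59.0) = 0.002522 K/W
  R_polyurethane foam = L/(kA) = 0.293/(0.0303·59.0) = 0.1639 K/W
  R_plywood = L/(kA) = 0.175/(0.108·59.0) = 0.02746 K/W
ΣR = 0.1939 K/W
ΔT = Q·ΣR = 111 × 0.1939 = 21.52 K
Heat flows outward, so T_out = T_in − ΔT = 23.1 − 21.52 = 1.58 °C

T_out = 1.58 °C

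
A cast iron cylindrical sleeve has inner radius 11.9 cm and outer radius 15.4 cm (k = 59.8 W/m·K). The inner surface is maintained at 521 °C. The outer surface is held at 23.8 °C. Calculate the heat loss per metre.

Q' = 2πk·ΔT/ln(r₂/r₁) = 2π × 59.8 × 497.2 / ln(0.154/0.119) = 7.25×10^5 W/m

Q' = 7.25×10^5 W/m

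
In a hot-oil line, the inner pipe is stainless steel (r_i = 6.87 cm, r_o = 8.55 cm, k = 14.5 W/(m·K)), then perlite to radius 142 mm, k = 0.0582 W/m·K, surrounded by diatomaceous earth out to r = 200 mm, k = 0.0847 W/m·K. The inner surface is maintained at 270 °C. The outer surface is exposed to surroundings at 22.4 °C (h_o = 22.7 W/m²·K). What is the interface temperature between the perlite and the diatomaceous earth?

T = 104 °C

Treat each layer as a resistance in series:
  R'_stainless steel = ln(0.0855/0.0687)/(2πk) = 0.2188/(2π·14.5) = 0.002401 m·K/W
  R'_perlite = ln(0.142/0.0855)/(2πk) = 0.5073/(2π·0.0582) = 1.387 m·K/W
  R'_diatomaceous earth = ln(0.200/0.142)/(2πk) = 0.3425/(2π·0.0847) = 0.6436 m·K/W
  R'_conv,out = 1/(2πr h) = 1/(2π·0.200·22.7) = 0.03506 m·K/W
ΣR = 0.002401 + 1.387 + 0.6436 + 0.03506 = 2.068 m·K/W
Q' = ΔT/ΣR = (270 °C − 22.4 °C)/2.068 = 119.7 W/m
From the inner boundary to the perlite/diatomaceous earth interface, ΣR_partial = 1.389 m·K/W.
T_interface = T_in − Q'·ΣR_partial = 270 °C − (119.7)(1.389) = 104 °C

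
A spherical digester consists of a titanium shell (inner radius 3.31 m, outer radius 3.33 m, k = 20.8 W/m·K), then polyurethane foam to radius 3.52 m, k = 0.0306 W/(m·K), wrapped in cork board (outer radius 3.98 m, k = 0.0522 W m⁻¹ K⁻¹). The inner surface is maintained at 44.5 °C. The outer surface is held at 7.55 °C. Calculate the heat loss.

Q = 401 W

Treat each layer as a resistance in series:
  R_titanium = (1/3.31 − 1/3.33)/(4πk) = 0.001815/(4π·20.8) = 6.942×10^-6 K/W
  R_polyurethane foam = (1/3.33 − 1/3.52)/(4πk) = 0.01621/(4π·0.0306) = 0.04215 K/W
  R_cork board = (1/3.52 − 1/3.98)/(4πk) = 0.03283/(4π·0.0522) = 0.05006 K/W
ΣR = 6.942×10^-6 + 0.04215 + 0.05006 = 0.09222 K/W
Q = ΔT/ΣR = (44.5 °C − 7.55 °C)/0.09222 = 401 W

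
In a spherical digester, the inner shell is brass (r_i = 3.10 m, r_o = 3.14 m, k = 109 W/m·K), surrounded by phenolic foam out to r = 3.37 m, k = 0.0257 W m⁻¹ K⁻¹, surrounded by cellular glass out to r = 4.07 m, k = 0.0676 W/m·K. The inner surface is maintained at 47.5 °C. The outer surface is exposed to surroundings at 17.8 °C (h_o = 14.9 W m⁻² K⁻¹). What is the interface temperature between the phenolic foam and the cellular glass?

T = 31.8 °C

Treat each layer as a resistance in series:
  R_brass = (1/3.10 − 1/3.14)/(4πk) = 0.004109/(4π·109) = 3.000×10^-6 K/W
  R_phenolic foam = (1/3.14 − 1/3.37)/(4πk) = 0.02174/(4π·0.0257) = 0.06730 K/W
  R_cellular glass = (1/3.37 − 1/4.07)/(4πk) = 0.05104/(4π·0.0676) = 0.06008 K/W
  R_conv,out = 1/(4πr²h) = 1/(4π·4.07²·14.9) = 3.224×10^-4 K/W
ΣR = 3.000×10^-6 + 0.06730 + 0.06008 + 3.224×10^-4 = 0.1277 K/W
Q = ΔT/ΣR = (47.5 °C − 17.8 °C)/0.1277 = 232.6 W
From the inner boundary to the phenolic foam/cellular glass interface, ΣR_partial = 0.06730 K/W.
T_interface = T_in − Q·ΣR_partial = 47.5 °C − (232.6)(0.06730) = 31.8 °C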